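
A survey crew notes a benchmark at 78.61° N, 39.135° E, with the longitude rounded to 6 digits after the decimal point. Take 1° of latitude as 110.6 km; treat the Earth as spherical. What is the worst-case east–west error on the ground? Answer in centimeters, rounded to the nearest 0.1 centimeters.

Rounding to 6 decimal places leaves the longitude within ±5e-07° of the true value.
Parallels shrink by cos φ, so at 78.61° a degree of longitude is 110600 × 0.1975 ≈ 21842 m.
So at most 5e-07° × 21842 ≈ 0.010921 m east–west.
That is 0.010921 m = 1.0921 cm.

1.1 centimeters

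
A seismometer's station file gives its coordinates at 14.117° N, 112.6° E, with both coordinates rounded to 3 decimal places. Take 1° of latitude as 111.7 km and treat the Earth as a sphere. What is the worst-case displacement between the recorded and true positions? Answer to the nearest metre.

78 metres

Rounding to 3 decimal places leaves each coordinate within ±0.0005° of the true value.
N–S: 0.0005° × 111700 m/° = 55.85 m.
Longitude error → 0.0005 × 111700 × cos 14.117° = 0.0005 × 111700 × 0.9698 ≈ 54.1633 m.
Worst case both components are at the extreme and orthogonal: √(55.85² + 54.1633²) ≈ 77.8003 m.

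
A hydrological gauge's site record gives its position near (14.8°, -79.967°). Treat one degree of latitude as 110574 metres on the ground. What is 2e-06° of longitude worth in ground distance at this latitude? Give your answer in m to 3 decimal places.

0.214 m

2e-06° of longitude at 14.8° is 2e-06 × 110574 × cos 14.8° ≈ 2e-06 × 106906 = 0.213811 m.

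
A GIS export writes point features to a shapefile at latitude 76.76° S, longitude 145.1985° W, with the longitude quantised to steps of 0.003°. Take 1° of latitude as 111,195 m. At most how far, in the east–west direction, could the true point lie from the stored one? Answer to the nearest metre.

With a 0.003° grid the true value lies within half a step, ±0.003°/2 = ±0.0015°, of the stored one.
Parallels shrink by cos φ, so at 76.76° a degree of longitude is 111195 × 0.2290 ≈ 25467 m.
So at most 0.0015° × 25467 ≈ 38.2006 m east–west.

38 metres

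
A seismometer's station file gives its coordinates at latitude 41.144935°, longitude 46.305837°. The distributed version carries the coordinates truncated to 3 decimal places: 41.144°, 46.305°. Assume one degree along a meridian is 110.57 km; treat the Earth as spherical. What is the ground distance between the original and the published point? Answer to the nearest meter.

The latitude changed by +0.000935° and the longitude by +0.000837°.
N–S: 0.000935° × 110570 m/° = 103.383 m.
East–west at this latitude: 0.000837° × 110570 × cos 41.144° ≈ 0.000837 × 83265.7 = 69.6934 m.
Combined displacement = (103.383² + 69.6934²)^½ ≈ 124.68 m.

125 meters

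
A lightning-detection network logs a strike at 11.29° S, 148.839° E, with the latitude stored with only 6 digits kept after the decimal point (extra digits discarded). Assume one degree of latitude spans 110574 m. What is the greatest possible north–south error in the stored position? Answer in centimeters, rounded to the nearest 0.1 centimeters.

11.1 centimeters

Truncating at 6 decimal places can drop up to a full unit in the last place, so the latitude may be off by as much as 1e-06°.
So the N–S error is at most 1e-06 × 110574 = 0.110574 m.
That is 0.110574 m = 11.057 cm.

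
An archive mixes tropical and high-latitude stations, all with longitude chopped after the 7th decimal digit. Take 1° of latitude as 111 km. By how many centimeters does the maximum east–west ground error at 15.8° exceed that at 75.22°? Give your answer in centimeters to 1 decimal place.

0.8 centimeters

Truncating at 7 decimal places can drop up to a full unit in the last place, so the longitude may be off by as much as 1e-07°.
Error at 15.8° = 1e-07° × 111000 × cos 15.8° ≈ 0.0111 × 0.9622 = 0.010681 m.
Error at 75.22° = 1e-07° × 111000 × cos 75.22° ≈ 0.0111 × 0.2551 = 0.0028317 m.
So the lower-latitude error exceeds the higher by 0.010681 − 0.0028317 = 0.0078489 m.
That is 0.00784892 m = 0.78489 cm.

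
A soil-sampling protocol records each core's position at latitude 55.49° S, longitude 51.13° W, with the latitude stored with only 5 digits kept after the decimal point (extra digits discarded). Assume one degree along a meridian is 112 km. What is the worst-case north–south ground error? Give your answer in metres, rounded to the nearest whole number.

Truncating at 5 decimal places can drop up to a full unit in the last place, so the latitude may be off by as much as 1e-05°.
So the N–S error is at most 1e-05 × 112000 = 1.12 m.

1 metres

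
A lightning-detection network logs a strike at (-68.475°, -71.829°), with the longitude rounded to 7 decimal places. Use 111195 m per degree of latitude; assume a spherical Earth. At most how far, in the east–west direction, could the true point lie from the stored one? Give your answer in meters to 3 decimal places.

Rounding to 7 decimal places leaves the longitude within ±5e-08° of the true value.
One degree of longitude at 68.475° is 111195 × cos 68.475° ≈ 111195 × 0.3669 = 40798.2 m.
Maximum E–W displacement: 5e-08 × 40798.2 = 0.00203991 m.

0.002 meters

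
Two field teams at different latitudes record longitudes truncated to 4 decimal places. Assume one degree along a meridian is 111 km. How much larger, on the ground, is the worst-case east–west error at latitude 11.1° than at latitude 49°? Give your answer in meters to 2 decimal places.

Truncating at 4 decimal places can drop up to a full unit in the last place, so the longitude may be off by as much as 0.0001°.
Error at 11.1° = 0.0001° × 111000 × cos 11.1° ≈ 11.1 × 0.9813 = 10.892 m.
At 49°: 0.0001° × 111000 × cos 49° = 0.0001 × 111000 × 0.6561 ≈ 7.2823 m.
So the lower-latitude error exceeds the higher by 10.892 − 7.2823 = 3.6101 m.

3.61 meters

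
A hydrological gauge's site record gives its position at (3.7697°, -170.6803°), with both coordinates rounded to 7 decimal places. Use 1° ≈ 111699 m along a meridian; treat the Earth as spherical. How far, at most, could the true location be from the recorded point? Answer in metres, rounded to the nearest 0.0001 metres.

Rounding to 7 decimal places leaves each coordinate within ±5e-08° of the true value.
North–south component: 5e-08° × 111699 = 0.00558495 m.
East–west component at 3.7697°: 5e-08° × 111699 × cos 3.7697° ≈ 5e-08 × 111457 ≈ 0.00557287 m.
The two errors are perpendicular, so the maximum displacement is √(0.00558495² + 0.00557287²) ≈ 0.00788977 m.

0.0079 metres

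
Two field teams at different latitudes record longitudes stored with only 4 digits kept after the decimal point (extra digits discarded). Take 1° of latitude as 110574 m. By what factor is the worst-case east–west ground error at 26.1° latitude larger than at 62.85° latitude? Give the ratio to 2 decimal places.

Truncating at 4 decimal places can drop up to a full unit in the last place, so the longitude may be off by as much as 0.0001°.
Error at 26.1° = 0.0001° × 110574 × cos 26.1° ≈ 11.057 × 0.8980 = 9.9299 m.
At 62.85°: 0.0001° × 110574 × cos 62.85° = 0.0001 × 110574 × 0.4563 ≈ 5.0457 m.
The ratio reduces to cos 26.1° / cos 62.85° = 0.8980/0.4563 ≈ 1.9680.

1.97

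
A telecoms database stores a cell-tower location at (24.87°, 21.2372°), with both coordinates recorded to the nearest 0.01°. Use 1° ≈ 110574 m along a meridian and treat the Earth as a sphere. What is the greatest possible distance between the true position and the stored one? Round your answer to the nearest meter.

Rounding to 2 decimal places leaves each coordinate within ±0.005° of the true value.
Latitude error → 0.005 × 110574 = 552.87 m along the meridian.
East–west component at 24.87°: 0.005° × 110574 × cos 24.87° ≈ 0.005 × 100320 ≈ 501.599 m.
Worst case both components are at the extreme and orthogonal: √(552.87² + 501.599²) ≈ 746.503 m.

747 meters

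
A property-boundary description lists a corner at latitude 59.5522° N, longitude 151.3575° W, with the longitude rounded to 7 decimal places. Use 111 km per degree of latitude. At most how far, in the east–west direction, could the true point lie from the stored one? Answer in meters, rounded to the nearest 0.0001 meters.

0.0028 meters

Rounding to 7 decimal places leaves the longitude within ±5e-08° of the true value.
One degree of longitude at 59.5522° is 111000 × cos 59.5522° ≈ 111000 × 0.5068 = 56249.6 m.
So at most 5e-08° × 56249.6 ≈ 0.00281248 m east–west.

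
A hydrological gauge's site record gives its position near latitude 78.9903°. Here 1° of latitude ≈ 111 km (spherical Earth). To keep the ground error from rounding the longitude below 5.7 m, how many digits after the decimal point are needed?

4

At 78.9903° one degree of longitude covers 111000 × cos 78.9903° ≈ 111000 × 0.1910 ≈ 21198.2 m.
With N decimal places the half-ulp bound is 0.5·10⁻ᴺ°, or 0.5·10⁻ᴺ × 21198.2 m on the ground.
Setting 10599.1 × 10⁻ᴺ ≤ 5.7 gives 10ᴺ ≥ 1859, i.e. N ≥ 3.27.
So 4 decimal places suffice (1.06 m); 3 would allow up to 10.6 m.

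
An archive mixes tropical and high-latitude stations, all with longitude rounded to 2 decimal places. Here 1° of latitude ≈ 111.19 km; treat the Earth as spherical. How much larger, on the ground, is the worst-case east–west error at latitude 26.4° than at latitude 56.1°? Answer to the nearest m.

Rounding to 2 decimal places leaves the longitude within ±0.005° of the true value.
At 26.4°: 0.005° × 111190 × cos 26.4° = 0.005 × 111190 × 0.8957 ≈ 497.97 m.
Error at 56.1° = 0.005° × 111190 × cos 56.1° ≈ 555.95 × 0.5577 = 310.08 m.
So the lower-latitude error exceeds the higher by 497.97 − 310.08 = 187.89 m.

188 m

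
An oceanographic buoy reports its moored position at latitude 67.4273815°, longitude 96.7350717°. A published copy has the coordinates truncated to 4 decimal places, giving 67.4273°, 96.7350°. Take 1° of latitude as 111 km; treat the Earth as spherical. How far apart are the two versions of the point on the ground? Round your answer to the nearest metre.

Δlat = 67.4273815 − 67.4273 = +0.0000815°; Δlon = 96.7350717 − 96.7350 = +0.0000717°.
N–S: 0.0000815° × 111000 m/° = 9.0465 m.
East–west at this latitude: 0.0000717° × 111000 × cos 67.4273° ≈ 0.0000717 × 42607.9 = 3.05499 m.
Hypotenuse of the two orthogonal shifts: √(9.0465² + 3.05499²) = 9.54841 m.

10 metres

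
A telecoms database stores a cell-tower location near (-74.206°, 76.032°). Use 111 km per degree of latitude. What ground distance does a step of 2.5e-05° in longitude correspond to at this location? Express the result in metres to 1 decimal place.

0.8 metres

One degree of longitude here spans 111000 × cos 74.206° = 111000 × 0.2722 ≈ 30211.9 m; 2.5e-05° of that is 0.755298 m.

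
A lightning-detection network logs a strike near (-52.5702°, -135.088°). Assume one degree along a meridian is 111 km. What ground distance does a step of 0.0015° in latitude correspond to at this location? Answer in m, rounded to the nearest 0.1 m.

166.5 m

Along a meridian 0.0015° is 0.0015 × 111000 = 166.5 m.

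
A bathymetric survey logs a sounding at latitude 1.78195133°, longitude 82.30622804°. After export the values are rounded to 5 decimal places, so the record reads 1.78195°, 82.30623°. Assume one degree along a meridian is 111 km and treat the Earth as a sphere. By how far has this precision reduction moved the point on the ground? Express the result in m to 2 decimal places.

The latitude changed by +0.00000133° and the longitude by -0.00000196°.
N–S: 0.00000133° × 111000 m/° = 0.14763 m.
E–W at 1.78195°: -0.00000196° × 111000 × cos 1.78195° = -0.00000196 × 111000 × 0.9995 ≈ -0.217455 m.
Distance: √(0.14763² + 0.217455²) ≈ 0.262833 m.

0.26 m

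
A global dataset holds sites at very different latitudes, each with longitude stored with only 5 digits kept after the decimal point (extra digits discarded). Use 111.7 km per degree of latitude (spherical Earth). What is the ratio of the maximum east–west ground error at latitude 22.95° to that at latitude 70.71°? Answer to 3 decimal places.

Truncating at 5 decimal places can drop up to a full unit in the last place, so the longitude may be off by as much as 1e-05°.
Error at 22.95° = 1e-05° × 111700 × cos 22.95° ≈ 1.117 × 0.9208 = 1.0286 m.
Error at 70.71° = 1e-05° × 111700 × cos 70.71° ≈ 1.117 × 0.3303 = 0.369 m.
Ratio: 1.0286 / 0.369 = cos 22.95° / cos 70.71° ≈ 2.7875.

2.787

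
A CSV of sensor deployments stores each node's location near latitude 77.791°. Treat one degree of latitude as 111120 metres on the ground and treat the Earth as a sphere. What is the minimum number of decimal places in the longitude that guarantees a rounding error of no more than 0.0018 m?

7 decimal places

At 77.791° one degree of longitude covers 111120 × cos 77.791° ≈ 111120 × 0.2115 ≈ 23499.5 m.
N decimal places → at most half a unit in the last place, 0.5 × 10⁻ᴺ° = 23499.5/2 × 10⁻ᴺ m.
Need 0.5 × 23499.5 × 10⁻ᴺ ≤ 0.0018 → 10⁻ᴺ ≤ 1.532e-07, so N ≥ 6.81.
N = 6 would give 0.0117 m (too coarse); N = 7 gives 0.00117 m ≤ 0.0018 m.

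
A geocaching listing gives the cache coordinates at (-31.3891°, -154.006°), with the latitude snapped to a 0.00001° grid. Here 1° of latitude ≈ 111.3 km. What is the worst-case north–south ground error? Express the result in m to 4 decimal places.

0.5565 m

With a 0.00001° grid the true value lies within half a step, ±0.00001°/2 = ±5e-06°, of the stored one.
So the N–S error is at most 5e-06 × 111300 = 0.5565 m.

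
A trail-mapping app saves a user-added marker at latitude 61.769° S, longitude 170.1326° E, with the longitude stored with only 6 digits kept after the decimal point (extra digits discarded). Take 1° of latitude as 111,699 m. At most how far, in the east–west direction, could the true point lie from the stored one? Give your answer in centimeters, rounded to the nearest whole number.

5 centimeters

Truncating at 6 decimal places can drop up to a full unit in the last place, so the longitude may be off by as much as 1e-06°.
At latitude 61.769° a degree of longitude spans 111699 m × cos 61.769° = 111699 × 0.4730 ≈ 52836.7 m.
So at most 1e-06° × 52836.7 ≈ 0.0528367 m east–west.
That is 0.0528367 m = 5.2837 cm.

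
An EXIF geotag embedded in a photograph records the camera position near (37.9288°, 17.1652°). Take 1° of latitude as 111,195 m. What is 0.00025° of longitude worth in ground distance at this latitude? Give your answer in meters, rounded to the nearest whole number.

22 meters

0.00025° of longitude at 37.9288° is 0.00025 × 111195 × cos 37.9288° ≈ 0.00025 × 87707.9 = 21.927 m.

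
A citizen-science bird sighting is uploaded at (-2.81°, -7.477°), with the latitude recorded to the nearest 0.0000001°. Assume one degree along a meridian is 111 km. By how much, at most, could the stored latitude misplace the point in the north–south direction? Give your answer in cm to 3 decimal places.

0.555 cm

Rounding to 7 decimal places leaves the latitude within ±5e-08° of the true value.
So the N–S error is at most 5e-08 × 111000 = 0.00555 m.
That is 0.00555 m = 0.555 cm.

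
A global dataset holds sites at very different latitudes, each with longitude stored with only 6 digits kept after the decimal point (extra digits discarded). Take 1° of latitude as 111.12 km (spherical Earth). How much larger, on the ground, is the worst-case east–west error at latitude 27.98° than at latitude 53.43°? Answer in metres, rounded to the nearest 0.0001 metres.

0.0319 metres

Truncating at 6 decimal places can drop up to a full unit in the last place, so the longitude may be off by as much as 1e-06°.
At 27.98°: 1e-06° × 111120 × cos 27.98° = 1e-06 × 111120 × 0.8831 ≈ 0.098131 m.
Error at 53.43° = 1e-06° × 111120 × cos 53.43° ≈ 0.11112 × 0.5958 = 0.066206 m.
So the lower-latitude error exceeds the higher by 0.098131 − 0.066206 = 0.031926 m.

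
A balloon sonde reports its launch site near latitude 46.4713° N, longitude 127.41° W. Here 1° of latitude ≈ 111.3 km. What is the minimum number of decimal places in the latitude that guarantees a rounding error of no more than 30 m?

One degree of latitude covers 111300 m.
Rounding to N decimal places gives at most 0.5 × 10⁻ᴺ degrees of error, i.e. 0.5 × 10⁻ᴺ × 111300 m.
Setting 55650 × 10⁻ᴺ ≤ 30 gives 10ᴺ ≥ 1855, i.e. N ≥ 3.27.
At 3 places the error can reach 55.6 m, but 4 places keeps it to 5.57 m.

4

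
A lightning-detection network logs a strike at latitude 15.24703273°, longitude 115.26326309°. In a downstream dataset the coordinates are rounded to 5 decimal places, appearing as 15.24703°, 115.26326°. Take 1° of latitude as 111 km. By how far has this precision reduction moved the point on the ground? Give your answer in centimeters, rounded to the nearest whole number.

45 centimeters

The latitude changed by +0.00000273° and the longitude by +0.00000309°.
North–south shift: 0.00000273 × 111000 = 0.30303 m.
E–W at 15.247°: 0.00000309° × 111000 × cos 15.247° = 0.00000309 × 111000 × 0.9648 ≈ 0.330917 m.
Hypotenuse of the two orthogonal shifts: √(0.30303² + 0.330917²) = 0.448702 m.
That is 0.448702 m = 44.87 cm.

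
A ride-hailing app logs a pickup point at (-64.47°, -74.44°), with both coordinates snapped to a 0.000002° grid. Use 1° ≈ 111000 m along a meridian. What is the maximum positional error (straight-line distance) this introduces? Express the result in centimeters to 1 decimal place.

12.1 centimeters

With a 0.000002° grid the true value lies within half a step, ±0.000002°/2 = ±1e-06°, of the stored one.
North–south component: 1e-06° × 111000 = 0.111 m.
Longitude error → 1e-06 × 111000 × cos 64.47° = 1e-06 × 111000 × 0.4310 ≈ 0.0478392 m.
Combining orthogonally: (0.111² + 0.0478392²)^½ ≈ 0.12087 m.
That is 0.12087 m = 12.087 cm.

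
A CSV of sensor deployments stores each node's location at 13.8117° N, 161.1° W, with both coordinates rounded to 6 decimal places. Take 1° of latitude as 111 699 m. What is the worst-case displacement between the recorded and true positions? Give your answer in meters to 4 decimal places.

Rounding to 6 decimal places leaves each coordinate within ±5e-07° of the true value.
N–S: 5e-07° × 111699 m/° = 0.0558495 m.
Longitude error → 5e-07 × 111699 × cos 13.8117° = 5e-07 × 111699 × 0.9711 ≈ 0.0542346 m.
Combining orthogonally: (0.0558495² + 0.0542346²)^½ ≈ 0.0778496 m.

0.0778 meters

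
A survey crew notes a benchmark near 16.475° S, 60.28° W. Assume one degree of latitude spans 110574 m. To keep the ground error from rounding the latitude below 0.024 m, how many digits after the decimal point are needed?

One degree of latitude covers 110574 m.
N decimal places → at most half a unit in the last place, 0.5 × 10⁻ᴺ° = 110574/2 × 10⁻ᴺ m.
Setting 55287 × 10⁻ᴺ ≤ 0.024 gives 10ᴺ ≥ 2.304e+06, i.e. N ≥ 6.36.
N = 6 would give 0.0553 m (too coarse); N = 7 gives 0.00553 m ≤ 0.024 m.

7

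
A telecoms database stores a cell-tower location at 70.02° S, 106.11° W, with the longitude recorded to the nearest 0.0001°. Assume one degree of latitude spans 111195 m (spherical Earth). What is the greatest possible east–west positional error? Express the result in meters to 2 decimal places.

1.90 meters

Rounding to 4 decimal places leaves the longitude within ±5e-05° of the true value.
At latitude 70.02° a degree of longitude spans 111195 m × cos 70.02° = 111195 × 0.3417 ≈ 37994.5 m.
Maximum E–W displacement: 5e-05 × 37994.5 = 1.89972 m.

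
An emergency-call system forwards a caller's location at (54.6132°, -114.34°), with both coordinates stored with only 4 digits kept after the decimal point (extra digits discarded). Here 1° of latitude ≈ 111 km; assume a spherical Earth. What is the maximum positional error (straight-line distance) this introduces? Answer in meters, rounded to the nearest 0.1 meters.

12.8 meters

Truncating at 4 decimal places can drop up to a full unit in the last place, so each coordinate may be off by as much as 0.0001°.
Latitude error → 0.0001 × 111000 = 11.1 m along the meridian.
E–W at 54.6132°: 0.0001° × 111000 × cos 54.6132° = 0.0001 × 111000 × 0.5791 ≈ 6.42794 m.
The two errors are perpendicular, so the maximum displacement is √(11.1² + 6.42794²) ≈ 12.8269 m.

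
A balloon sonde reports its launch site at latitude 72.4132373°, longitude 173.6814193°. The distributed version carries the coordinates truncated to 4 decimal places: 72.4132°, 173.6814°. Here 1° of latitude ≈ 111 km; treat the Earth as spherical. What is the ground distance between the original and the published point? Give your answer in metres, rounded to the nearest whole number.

4 metres

The latitude changed by +0.0000373° and the longitude by +0.0000193°.
N–S: 0.0000373° × 111000 m/° = 4.1403 m.
East–west at this latitude: 0.0000193° × 111000 × cos 72.4132° ≈ 0.0000193 × 33538.7 = 0.647297 m.
Hypotenuse of the two orthogonal shifts: √(4.1403² + 0.647297²) = 4.19059 m.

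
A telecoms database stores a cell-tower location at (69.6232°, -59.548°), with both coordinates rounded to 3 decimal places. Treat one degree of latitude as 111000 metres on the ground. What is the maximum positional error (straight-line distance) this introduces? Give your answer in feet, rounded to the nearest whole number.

193 feet

Rounding to 3 decimal places leaves each coordinate within ±0.0005° of the true value.
Latitude error → 0.0005 × 111000 = 55.5 m along the meridian.
Longitude error → 0.0005 × 111000 × cos 69.6232° = 0.0005 × 111000 × 0.3482 ≈ 19.3247 m.
Combining orthogonally: (55.5² + 19.3247²)^½ ≈ 58.7681 m.
In feet: 58.7681 m ÷ 0.3048 ≈ 192.81 ft.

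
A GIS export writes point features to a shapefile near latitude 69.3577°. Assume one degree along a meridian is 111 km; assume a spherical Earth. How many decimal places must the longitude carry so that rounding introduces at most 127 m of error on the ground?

3 decimal places

At 69.3577° one degree of longitude covers 111000 × cos 69.3577° ≈ 111000 × 0.3525 ≈ 39131.1 m.
With N decimal places the half-ulp bound is 0.5·10⁻ᴺ°, or 0.5·10⁻ᴺ × 39131.1 m on the ground.
Need 0.5 × 39131.1 × 10⁻ᴺ ≤ 127 → 10⁻ᴺ ≤ 6.491e-03, so N ≥ 2.19.
At 2 places the error can reach 196 m, but 3 places keeps it to 19.6 m.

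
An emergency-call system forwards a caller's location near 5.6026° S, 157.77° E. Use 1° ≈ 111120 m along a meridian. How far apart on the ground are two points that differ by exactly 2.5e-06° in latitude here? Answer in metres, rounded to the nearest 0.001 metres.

2.5e-06° × 111120 m/° = 0.2778 m.

0.278 metres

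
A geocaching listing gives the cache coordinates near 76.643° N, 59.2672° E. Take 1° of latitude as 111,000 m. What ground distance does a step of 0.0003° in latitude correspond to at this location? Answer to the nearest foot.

109 feet

Along a meridian 0.0003° is 0.0003 × 111000 = 33.3 m.
In feet: 33.3 m ÷ 0.3048 ≈ 109.25 ft.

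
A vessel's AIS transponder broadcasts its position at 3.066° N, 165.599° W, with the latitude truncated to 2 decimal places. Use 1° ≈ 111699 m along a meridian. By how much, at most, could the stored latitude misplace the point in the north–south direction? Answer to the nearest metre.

Truncating at 2 decimal places can drop up to a full unit in the last place, so the latitude may be off by as much as 0.01°.
North–south distance: 0.01° × 111699 m/° = 1116.99 m.

1117 metres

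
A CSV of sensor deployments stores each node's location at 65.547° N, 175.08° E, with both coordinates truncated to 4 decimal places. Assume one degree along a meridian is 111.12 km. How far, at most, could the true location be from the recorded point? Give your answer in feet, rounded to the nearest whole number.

39 feet

Truncating at 4 decimal places can drop up to a full unit in the last place, so each coordinate may be off by as much as 0.0001°.
Latitude error → 0.0001 × 111120 = 11.112 m along the meridian.
Longitude error → 0.0001 × 111120 × cos 65.547° = 0.0001 × 111120 × 0.4139 ≈ 4.59978 m.
The two errors are perpendicular, so the maximum displacement is √(11.112² + 4.59978²) ≈ 12.0264 m.
In feet: 12.0264 m ÷ 0.3048 ≈ 39.457 ft.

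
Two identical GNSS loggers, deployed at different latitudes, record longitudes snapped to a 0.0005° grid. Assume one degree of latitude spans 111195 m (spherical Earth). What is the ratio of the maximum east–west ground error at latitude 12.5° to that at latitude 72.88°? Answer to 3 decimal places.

With a 0.0005° grid the true value lies within half a step, ±0.0005°/2 = ±0.00025°, of the stored one.
Error at 12.5° = 0.00025° × 111195 × cos 12.5° ≈ 27.799 × 0.9763 = 27.14 m.
At 72.88°: 0.00025° × 111195 × cos 72.88° = 0.00025 × 111195 × 0.2944 ≈ 8.1832 m.
Ratio: 27.14 / 8.1832 = cos 12.5° / cos 72.88° ≈ 3.3165.

3.317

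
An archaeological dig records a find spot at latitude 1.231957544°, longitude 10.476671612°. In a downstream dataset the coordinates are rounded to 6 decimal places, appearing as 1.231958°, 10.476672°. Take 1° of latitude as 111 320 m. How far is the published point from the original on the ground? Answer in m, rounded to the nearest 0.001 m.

0.067 m

The latitude changed by -0.000000456° and the longitude by -0.000000388°.
N–S: -0.000000456° × 111320 m/° = -0.0507619 m.
East–west at this latitude: -0.000000388° × 111320 × cos 1.23196° ≈ -0.000000388 × 111294 = -0.0431822 m.
Distance: √(0.0507619² + 0.0431822²) ≈ 0.0666444 m.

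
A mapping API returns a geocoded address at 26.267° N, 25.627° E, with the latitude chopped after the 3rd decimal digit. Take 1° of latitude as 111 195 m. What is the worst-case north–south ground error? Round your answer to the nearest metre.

Truncating at 3 decimal places can drop up to a full unit in the last place, so the latitude may be off by as much as 0.001°.
North–south distance: 0.001° × 111195 m/° = 111.195 m.

111 metres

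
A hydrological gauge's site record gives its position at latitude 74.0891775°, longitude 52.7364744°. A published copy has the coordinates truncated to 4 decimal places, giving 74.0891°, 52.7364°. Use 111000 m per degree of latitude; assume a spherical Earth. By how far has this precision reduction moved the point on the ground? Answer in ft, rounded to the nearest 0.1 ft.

Δlat = 74.0891775 − 74.0891 = +0.0000775°; Δlon = 52.7364744 − 52.7364 = +0.0000744°.
North–south shift: 0.0000775 × 111000 = 8.6025 m.
E–W at 74.0891°: 0.0000744° × 111000 × cos 74.0891° = 0.0000744 × 111000 × 0.2741 ≈ 2.26398 m.
Combined displacement = (8.6025² + 2.26398²)^½ ≈ 8.89543 m.
Converting: 8.89543 m × 3.2808 ft/m ≈ 29.184 ft.

29.2 ft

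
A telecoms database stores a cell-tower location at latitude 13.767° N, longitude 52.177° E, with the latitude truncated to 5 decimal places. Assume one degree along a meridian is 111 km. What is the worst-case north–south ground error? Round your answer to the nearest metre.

1 metres

Truncating at 5 decimal places can drop up to a full unit in the last place, so the latitude may be off by as much as 1e-05°.
North–south distance: 1e-05° × 111000 m/° = 1.11 m.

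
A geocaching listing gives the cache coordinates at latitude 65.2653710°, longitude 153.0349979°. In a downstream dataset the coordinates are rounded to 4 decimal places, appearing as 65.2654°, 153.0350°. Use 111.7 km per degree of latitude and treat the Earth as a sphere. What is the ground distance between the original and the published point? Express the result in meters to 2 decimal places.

Δlat = 65.2653710 − 65.2654 = -0.0000290°; Δlon = 153.0349979 − 153.0350 = -0.0000021°.
North–south shift: -0.0000290 × 111700 = -3.2393 m.
East–west at this latitude: -0.0000021° × 111700 × cos 65.2654° ≈ -0.0000021 × 46737 = -0.0981478 m.
Hypotenuse of the two orthogonal shifts: √(3.2393² + 0.0981478²) = 3.24079 m.

3.24 meters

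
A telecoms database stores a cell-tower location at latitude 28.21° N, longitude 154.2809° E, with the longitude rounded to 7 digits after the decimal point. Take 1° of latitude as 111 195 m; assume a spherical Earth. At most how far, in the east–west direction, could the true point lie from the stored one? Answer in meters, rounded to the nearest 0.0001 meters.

0.0049 meters

Rounding to 7 decimal places leaves the longitude within ±5e-08° of the true value.
Parallels shrink by cos φ, so at 28.21° a degree of longitude is 111195 × 0.8812 ≈ 97987.4 m.
Maximum E–W displacement: 5e-08 × 97987.4 = 0.00489937 m.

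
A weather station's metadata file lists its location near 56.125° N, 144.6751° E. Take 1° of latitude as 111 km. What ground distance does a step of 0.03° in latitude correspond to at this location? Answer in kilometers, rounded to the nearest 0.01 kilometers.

0.03° × 111000 m/° = 3330 m.
That is 3330 m = 3.33 km.

3.33 kilometers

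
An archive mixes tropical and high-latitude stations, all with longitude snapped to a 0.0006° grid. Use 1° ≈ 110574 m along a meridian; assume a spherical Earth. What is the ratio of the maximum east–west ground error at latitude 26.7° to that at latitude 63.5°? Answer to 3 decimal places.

With a 0.0006° grid the true value lies within half a step, ±0.0006°/2 = ±0.0003°, of the stored one.
At 26.7°: 0.0003° × 110574 × cos 26.7° = 0.0003 × 110574 × 0.8934 ≈ 29.635 m.
Error at 63.5° = 0.0003° × 110574 × cos 63.5° ≈ 33.172 × 0.4462 = 14.801 m.
Ratio: 29.635 / 14.801 = cos 26.7° / cos 63.5° ≈ 2.0022.

2.002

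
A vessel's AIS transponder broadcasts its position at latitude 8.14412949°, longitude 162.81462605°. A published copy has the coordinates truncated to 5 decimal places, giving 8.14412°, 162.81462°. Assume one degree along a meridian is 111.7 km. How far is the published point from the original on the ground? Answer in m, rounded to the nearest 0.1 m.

1.3 m

Δlat = 8.14412949 − 8.14412 = +0.00000949°; Δlon = 162.81462605 − 162.81462 = +0.00000605°.
North–south shift: 0.00000949 × 111700 = 1.06003 m.
East–west at this latitude: 0.00000605° × 111700 × cos 8.14412° ≈ 0.00000605 × 110573 = 0.66897 m.
Combined displacement = (1.06003² + 0.66897²)^½ ≈ 1.25347 m.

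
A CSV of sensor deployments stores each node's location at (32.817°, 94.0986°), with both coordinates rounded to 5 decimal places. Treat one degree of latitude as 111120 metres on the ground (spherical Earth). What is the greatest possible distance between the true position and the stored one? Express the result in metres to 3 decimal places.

Rounding to 5 decimal places leaves each coordinate within ±5e-06° of the true value.
Latitude error → 5e-06 × 111120 = 0.5556 m along the meridian.
East–west component at 32.817°: 5e-06° × 111120 × cos 32.817° ≈ 5e-06 × 93385.9 ≈ 0.466929 m.
Worst case both components are at the extreme and orthogonal: √(0.5556² + 0.466929²) ≈ 0.725751 m.

0.726 metres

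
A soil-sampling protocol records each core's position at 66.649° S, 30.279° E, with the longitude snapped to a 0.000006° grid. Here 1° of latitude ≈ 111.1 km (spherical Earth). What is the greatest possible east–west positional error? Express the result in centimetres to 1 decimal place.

13.2 centimetres

With a 0.000006° grid the true value lies within half a step, ±0.000006°/2 = ±3e-06°, of the stored one.
One degree of longitude at 66.649° is 111100 × cos 66.649° ≈ 111100 × 0.3964 = 44035.9 m.
Maximum E–W displacement: 3e-06 × 44035.9 = 0.132108 m.
That is 0.132108 m = 13.211 cm.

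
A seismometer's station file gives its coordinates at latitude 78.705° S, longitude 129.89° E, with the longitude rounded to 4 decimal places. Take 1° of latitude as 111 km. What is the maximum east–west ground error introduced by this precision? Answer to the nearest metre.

Rounding to 4 decimal places leaves the longitude within ±5e-05° of the true value.
At latitude 78.705° a degree of longitude spans 111000 m × cos 78.705° = 111000 × 0.1959 ≈ 21740.5 m.
Maximum E–W displacement: 5e-05 × 21740.5 = 1.08703 m.

1 metres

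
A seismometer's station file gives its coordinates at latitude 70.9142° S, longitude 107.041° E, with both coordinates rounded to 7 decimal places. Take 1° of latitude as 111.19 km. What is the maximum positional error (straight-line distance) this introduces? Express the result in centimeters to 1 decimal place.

Rounding to 7 decimal places leaves each coordinate within ±5e-08° of the true value.
N–S: 5e-08° × 111190 m/° = 0.0055595 m.
East–west component at 70.9142°: 5e-08° × 111190 × cos 70.9142° ≈ 5e-08 × 36357.3 ≈ 0.00181787 m.
Worst case both components are at the extreme and orthogonal: √(0.0055595² + 0.00181787²) ≈ 0.00584916 m.
That is 0.00584916 m = 0.58492 cm.

0.6 centimeters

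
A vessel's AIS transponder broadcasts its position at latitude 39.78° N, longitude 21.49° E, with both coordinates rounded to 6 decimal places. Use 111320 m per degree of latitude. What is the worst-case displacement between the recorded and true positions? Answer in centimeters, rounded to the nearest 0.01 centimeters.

Rounding to 6 decimal places leaves each coordinate within ±5e-07° of the true value.
N–S: 5e-07° × 111320 m/° = 0.05566 m.
East–west component at 39.78°: 5e-07° × 111320 × cos 39.78° ≈ 5e-07 × 85550.2 ≈ 0.0427751 m.
Worst case both components are at the extreme and orthogonal: √(0.05566² + 0.0427751²) ≈ 0.0701979 m.
That is 0.0701979 m = 7.0198 cm.

7.02 centimeters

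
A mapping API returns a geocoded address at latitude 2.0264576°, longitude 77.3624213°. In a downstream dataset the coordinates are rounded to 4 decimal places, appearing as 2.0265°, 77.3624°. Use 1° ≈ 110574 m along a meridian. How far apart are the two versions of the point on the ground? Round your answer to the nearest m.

The latitude changed by -0.0000424° and the longitude by +0.0000213°.
North–south shift: -0.0000424 × 110574 = -4.68834 m.
East–west at this latitude: 0.0000213° × 110574 × cos 2.0265° ≈ 0.0000213 × 110505 = 2.35375 m.
Hypotenuse of the two orthogonal shifts: √(4.68834² + 2.35375²) = 5.24601 m.

5 m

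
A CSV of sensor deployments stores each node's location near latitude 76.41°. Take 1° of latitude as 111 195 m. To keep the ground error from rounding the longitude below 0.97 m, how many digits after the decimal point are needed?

At 76.41° one degree of longitude covers 111195 × cos 76.41° ≈ 111195 × 0.2350 ≈ 26127.8 m.
Rounding to N decimal places gives at most 0.5 × 10⁻ᴺ degrees of error, i.e. 0.5 × 10⁻ᴺ × 26127.8 m.
Setting 13063.9 × 10⁻ᴺ ≤ 0.97 gives 10ᴺ ≥ 1.347e+04, i.e. N ≥ 4.13.
N = 4 would give 1.31 m (too coarse); N = 5 gives 0.131 m ≤ 0.97 m.

5 decimal places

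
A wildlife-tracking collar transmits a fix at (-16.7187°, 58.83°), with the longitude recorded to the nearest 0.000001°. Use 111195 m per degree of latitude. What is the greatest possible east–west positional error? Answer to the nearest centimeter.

5 centimeters

Rounding to 6 decimal places leaves the longitude within ±5e-07° of the true value.
At latitude 16.7187° a degree of longitude spans 111195 m × cos 16.7187° = 111195 × 0.9577 ≈ 106495 m.
Maximum E–W displacement: 5e-07 × 106495 = 0.0532473 m.
That is 0.0532473 m = 5.3247 cm.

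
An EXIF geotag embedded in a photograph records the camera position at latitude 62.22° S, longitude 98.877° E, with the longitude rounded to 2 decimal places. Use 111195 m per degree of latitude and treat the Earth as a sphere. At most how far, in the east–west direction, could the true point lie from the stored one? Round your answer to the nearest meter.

259 meters

Rounding to 2 decimal places leaves the longitude within ±0.005° of the true value.
At latitude 62.22° a degree of longitude spans 111195 m × cos 62.22° = 111195 × 0.4661 ≈ 51825.5 m.
So at most 0.005° × 51825.5 ≈ 259.128 m east–west.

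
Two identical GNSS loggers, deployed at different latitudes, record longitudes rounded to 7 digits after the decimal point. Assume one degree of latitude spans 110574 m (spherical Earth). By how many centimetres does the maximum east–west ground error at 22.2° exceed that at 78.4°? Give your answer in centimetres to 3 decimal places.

0.401 centimetres

Rounding to 7 decimal places leaves the longitude within ±5e-08° of the true value.
Error at 22.2° = 5e-08° × 110574 × cos 22.2° ≈ 0.0055287 × 0.9259 = 0.0051189 m.
Error at 78.4° = 5e-08° × 110574 × cos 78.4° ≈ 0.0055287 × 0.2011 = 0.0011117 m.
So the lower-latitude error exceeds the higher by 0.0051189 − 0.0011117 = 0.0040072 m.
That is 0.00400716 m = 0.40072 cm.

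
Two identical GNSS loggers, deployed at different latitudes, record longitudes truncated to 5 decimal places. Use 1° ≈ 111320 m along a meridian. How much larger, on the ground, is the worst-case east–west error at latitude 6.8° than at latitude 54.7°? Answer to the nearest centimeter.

46 centimeters

Truncating at 5 decimal places can drop up to a full unit in the last place, so the longitude may be off by as much as 1e-05°.
At 6.8°: 1e-05° × 111320 × cos 6.8° = 1e-05 × 111320 × 0.9930 ≈ 1.1054 m.
Error at 54.7° = 1e-05° × 111320 × cos 54.7° ≈ 1.1132 × 0.5779 = 0.64327 m.
So the lower-latitude error exceeds the higher by 1.1054 − 0.64327 = 0.4621 m.
That is 0.462098 m = 46.21 cm.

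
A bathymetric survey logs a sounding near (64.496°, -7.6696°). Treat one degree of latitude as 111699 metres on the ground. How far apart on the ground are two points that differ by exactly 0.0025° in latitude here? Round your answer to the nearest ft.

916 ft

0.0025° × 111699 m/° = 279.248 m.
In feet: 279.248 m ÷ 0.3048 ≈ 916.17 ft.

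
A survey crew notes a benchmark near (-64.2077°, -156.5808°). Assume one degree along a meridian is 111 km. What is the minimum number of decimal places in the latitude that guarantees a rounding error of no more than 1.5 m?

5 decimal places

One degree of latitude covers 111000 m.
N decimal places → at most half a unit in the last place, 0.5 × 10⁻ᴺ° = 111000/2 × 10⁻ᴺ m.
Setting 55500 × 10⁻ᴺ ≤ 1.5 gives 10ᴺ ≥ 3.7e+04, i.e. N ≥ 4.57.
At 4 places the error can reach 5.55 m, but 5 places keeps it to 0.555 m.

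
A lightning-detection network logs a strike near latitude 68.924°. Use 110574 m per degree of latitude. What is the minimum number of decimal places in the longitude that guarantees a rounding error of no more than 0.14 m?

At 68.924° one degree of longitude covers 110574 × cos 68.924° ≈ 110574 × 0.3596 ≈ 39763.1 m.
With N decimal places the half-ulp bound is 0.5·10⁻ᴺ°, or 0.5·10⁻ᴺ × 39763.1 m on the ground.
Setting 19881.5 × 10⁻ᴺ ≤ 0.14 gives 10ᴺ ≥ 1.42e+05, i.e. N ≥ 5.15.
N = 5 would give 0.199 m (too coarse); N = 6 gives 0.0199 m ≤ 0.14 m.

6 decimal places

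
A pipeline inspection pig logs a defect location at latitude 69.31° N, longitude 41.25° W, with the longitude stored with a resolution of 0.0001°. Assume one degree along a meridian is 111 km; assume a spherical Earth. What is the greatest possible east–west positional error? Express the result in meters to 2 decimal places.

With a 0.0001° grid the true value lies within half a step, ±0.0001°/2 = ±5e-05°, of the stored one.
One degree of longitude at 69.31° is 111000 × cos 69.31° ≈ 111000 × 0.3533 = 39217.6 m.
So at most 5e-05° × 39217.6 ≈ 1.96088 m east–west.

1.96 meters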